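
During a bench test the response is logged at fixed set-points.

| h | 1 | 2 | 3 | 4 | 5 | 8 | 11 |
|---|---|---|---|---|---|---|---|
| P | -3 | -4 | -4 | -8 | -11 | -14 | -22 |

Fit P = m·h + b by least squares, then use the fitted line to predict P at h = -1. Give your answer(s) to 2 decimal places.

P̂ = 1.79

Entries of XᵀX: Σh·h = 240, Σh = 34, Σ1 = 7.
Right-hand side: Σh·P = -464, ΣP = -66.
Normal equations: [[240, 34]; [34, 7]]·[m, b]ᵀ = [-464, -66]ᵀ.
det = 240·7 − 34² = 524.
m = ((-464)·7 − 34·(-66))/524 = -251/131; b = (240·(-66) − 34·(-464))/524 = -16/131.
At h = -1: P̂ = (-251/131)·(-1) + (-16/131)·(1) = 235/131.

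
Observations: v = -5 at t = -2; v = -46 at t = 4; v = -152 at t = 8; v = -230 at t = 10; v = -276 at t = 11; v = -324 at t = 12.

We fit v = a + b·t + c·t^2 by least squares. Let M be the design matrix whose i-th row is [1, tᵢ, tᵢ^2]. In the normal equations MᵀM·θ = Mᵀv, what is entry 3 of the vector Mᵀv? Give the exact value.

Entry 3 ↔ basis t^2, so (Mᵀv)_{3} = Σᵢ (t^2)·vᵢ = (4)·(-5) + (16)·(-46) + (64)·(-152) + (100)·(-230) + (121)·(-276) + (144)·(-324) = -113536.

-113536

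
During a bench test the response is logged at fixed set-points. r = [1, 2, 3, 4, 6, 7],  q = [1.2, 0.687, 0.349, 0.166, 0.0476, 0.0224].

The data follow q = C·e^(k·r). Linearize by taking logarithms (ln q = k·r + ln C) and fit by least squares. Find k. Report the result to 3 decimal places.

Let Y = ln q. Fitting Y = k·r + ln C by least squares:
Over the data: Σr = 23.0000, Σ(r)² = 115.0000, Σln q = -9.8852, Σr·ln q = -55.7700.
Normal system: [[115.0000, 23.0000]; [23.0000, 6]]·[k, ln C]ᵀ = [-55.7700, -9.8852]ᵀ.
Solving (det = 161.0000): k = -0.66622, ln C = 0.90631.

k = -0.666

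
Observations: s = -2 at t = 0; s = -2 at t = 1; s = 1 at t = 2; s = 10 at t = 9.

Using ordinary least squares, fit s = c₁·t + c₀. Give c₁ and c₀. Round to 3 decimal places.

c₁ = 1.380, c₀ = -2.390

Normal-equation sums: Σt·t = 86, Σt = 12, Σ1 = 4.
Right-hand side: Σt·s = 90, Σs = 7.
Normal equations: [[86, 12]; [12, 4]]·[c₁, c₀]ᵀ = [90, 7]ᵀ.
Eliminating c₀: 4·(row 1) − 12·(row 2) gives 200·c₁ = 4·90 − 12·7 = 276, so c₁ = 69/50.
Then c₀ = (7 − 12·(69/50))/4 = -239/100.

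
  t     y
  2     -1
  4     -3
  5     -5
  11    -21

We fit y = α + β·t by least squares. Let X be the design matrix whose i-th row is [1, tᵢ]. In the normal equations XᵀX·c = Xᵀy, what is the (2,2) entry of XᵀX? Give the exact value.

Row 2 ↔ basis t, column 2 ↔ basis t, so (XᵀX)_{2,2} = Σᵢ (t)·(t) = (2)·(2) + (4)·(4) + (5)·(5) + (11)·(11) = 166.

166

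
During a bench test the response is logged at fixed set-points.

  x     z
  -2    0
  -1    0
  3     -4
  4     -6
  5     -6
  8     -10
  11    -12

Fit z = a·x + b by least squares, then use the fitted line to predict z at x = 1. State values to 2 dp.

Compute the Gram sums: Σx·x = 240, Σx = 28, Σ1 = 7.
And Σx·z = -278, Σz = -38.
AᵀA·[a, b]ᵀ = Aᵀz becomes [[240, 28]; [28, 7]]·[a, b]ᵀ = [-278, -38]ᵀ.
Eliminating b: 7·(row 1) − 28·(row 2) gives 896·a = 7·(-278) − 28·(-38) = -882, so a = -63/64.
Then b = ((-38) − 28·(-63/64))/7 = -167/112.
At x = 1: ẑ = (-63/64)·(1) + (-167/112)·(1) = -1109/448.

ẑ = -2.48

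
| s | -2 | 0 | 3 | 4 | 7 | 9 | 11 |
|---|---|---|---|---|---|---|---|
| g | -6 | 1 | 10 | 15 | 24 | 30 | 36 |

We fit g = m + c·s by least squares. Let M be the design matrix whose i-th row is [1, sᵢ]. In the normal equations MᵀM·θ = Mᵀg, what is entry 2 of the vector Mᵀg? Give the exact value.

936

Entry 2 ↔ basis s, so (Mᵀg)_{2} = Σᵢ (s)·gᵢ = (-2)·(-6) + (0)·(1) + (3)·(10) + (4)·(15) + (7)·(24) + (9)·(30) + (11)·(36) = 936.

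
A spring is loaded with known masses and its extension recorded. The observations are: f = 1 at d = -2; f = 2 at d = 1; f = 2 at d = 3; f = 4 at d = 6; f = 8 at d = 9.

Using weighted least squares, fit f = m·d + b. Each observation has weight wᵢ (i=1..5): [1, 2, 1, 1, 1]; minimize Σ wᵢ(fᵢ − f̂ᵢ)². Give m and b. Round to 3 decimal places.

XᵀWX·[m, b]ᵀ = XᵀWf reads: 132·m + 18·b = 104;  18·m + 6·b = 19.
det = 132·6 − 18² = 468.
m = (104·6 − 18·19)/468 = 47/78; b = (132·19 − 18·104)/468 = 53/39.

m = 0.603, b = 1.359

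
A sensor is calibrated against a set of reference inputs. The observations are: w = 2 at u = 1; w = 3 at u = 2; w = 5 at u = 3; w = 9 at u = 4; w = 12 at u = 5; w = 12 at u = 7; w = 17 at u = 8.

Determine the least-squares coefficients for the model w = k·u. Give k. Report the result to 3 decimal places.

k = 2.018

Normal-equation sums: Σu·u = 168.
Right-hand side: Σu·w = 339.
So MᵀM·[k]ᵀ = Mᵀw: [[168]]·[k]ᵀ = [339]ᵀ.
k = 339/168 = 2.01786.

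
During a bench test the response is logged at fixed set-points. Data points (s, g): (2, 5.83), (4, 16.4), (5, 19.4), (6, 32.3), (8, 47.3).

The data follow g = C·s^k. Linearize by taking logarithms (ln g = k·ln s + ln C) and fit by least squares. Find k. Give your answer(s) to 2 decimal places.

With ln gᵢ as the transformed response and ln sᵢ as the regressor:
Over the data: Σln s = 7.5601, Σ(ln s)² = 12.5270, Σln g = 14.8571, Σln s·ln g = 24.1182.
Normal system: [[12.5270, 7.5601]; [7.5601, 5]]·[k, ln C]ᵀ = [24.1182, 14.8571]ᵀ.
Slope k = (n·Σln s·ln g − Σln s·Σln g)/(n·Σ(ln s)² − (Σln s)²) = (5·24.1182 − 7.5601·14.8571)/5.4804 = 1.50896; ln C = (Σln g − k·Σln s)/n = 0.68985.

k = 1.51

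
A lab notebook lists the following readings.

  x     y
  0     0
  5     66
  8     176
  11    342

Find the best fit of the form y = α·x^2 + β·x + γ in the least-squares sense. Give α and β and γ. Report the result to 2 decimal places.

Forming AᵀA = [[19362, 1968, 210]; [1968, 210, 24]; [210, 24, 4]] and Aᵀy = [54296, 5500, 584]ᵀ gives AᵀA·[α, β, γ]ᵀ = Aᵀy.
Row-reducing yields α = 8156/2721, β = -1734/907, γ = 96/907.

α = 3.00, β = -1.91, γ = 0.11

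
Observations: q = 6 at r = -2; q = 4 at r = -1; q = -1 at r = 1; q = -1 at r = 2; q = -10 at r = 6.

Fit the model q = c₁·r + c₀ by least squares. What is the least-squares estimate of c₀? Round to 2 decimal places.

From the data, Σr·r = 46, Σr = 6, Σ1 = 5.
Right-hand side: Σr·q = -79, Σq = -2.
det = 46·5 − 6² = 194.
c₁ = ((-79)·5 − 6·(-2))/194 = -383/194; c₀ = (46·(-2) − 6·(-79))/194 = 191/97.

c₀ = 1.97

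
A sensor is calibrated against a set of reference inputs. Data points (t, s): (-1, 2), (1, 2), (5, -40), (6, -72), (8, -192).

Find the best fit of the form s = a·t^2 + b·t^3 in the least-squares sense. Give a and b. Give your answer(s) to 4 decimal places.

a = 0.8683, b = -0.4832

Normal-equation sums: Σt^2·t^2 = 6019, Σt^2·t^3 = 43669, Σt^3·t^3 = 324427.
And Σt^2·s = -15876, Σt^3·s = -118856.
Normal equations: [[6019, 43669]; [43669, 324427]]·[a, b]ᵀ = [-15876, -118856]ᵀ.
det = 6019·324427 − 43669² = 45744552.
a = ((-15876)·324427 − 43669·(-118856))/45744552 = 9929903/11436138; b = (6019·(-118856) − 43669·(-15876))/45744552 = -5526305/11436138.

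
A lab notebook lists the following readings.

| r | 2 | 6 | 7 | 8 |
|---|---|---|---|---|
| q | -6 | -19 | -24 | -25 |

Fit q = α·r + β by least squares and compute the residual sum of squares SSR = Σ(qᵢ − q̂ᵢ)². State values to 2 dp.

Compute the Gram sums: Σr·r = 153, Σr = 23, Σ1 = 4.
For Aᵀq: Σr·q = -494, Σq = -74.
Δ = 153·4 − 23² = 83.
α = ((-494)·4 − 23·(-74))/83 = -274/83; β = (153·(-74) − 23·(-494))/83 = 40/83.
Residuals: 10/83, 27/83, -114/83, 77/83; SSR = 238/83.

SSR = 2.87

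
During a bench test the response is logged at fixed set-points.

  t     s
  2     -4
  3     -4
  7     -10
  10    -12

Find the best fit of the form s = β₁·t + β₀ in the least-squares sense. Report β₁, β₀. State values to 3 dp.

β₁ = -1.098, β₀ = -1.463

Sums needed: Σt·t = 162, Σt = 22, Σ1 = 4.
And Σt·s = -210, Σs = -30.
Determinant 162·4 − 22² = 164.
β₁ = ((-210)·4 − 22·(-30))/164 = -45/41; β₀ = (162·(-30) − 22·(-210))/164 = -60/41.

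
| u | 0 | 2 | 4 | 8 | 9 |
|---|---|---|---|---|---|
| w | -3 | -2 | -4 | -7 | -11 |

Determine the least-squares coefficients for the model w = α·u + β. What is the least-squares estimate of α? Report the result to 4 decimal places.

Entries of MᵀM: Σu·u = 165, Σu = 23, Σ1 = 5.
Moment sums: Σu·w = -175, Σw = -27.
Eliminating β: 5·(row 1) − 23·(row 2) gives 296·α = 5·(-175) − 23·(-27) = -254, so α = -127/148.
Then β = ((-27) − 23·(-127/148))/5 = -215/148.

α = -0.8581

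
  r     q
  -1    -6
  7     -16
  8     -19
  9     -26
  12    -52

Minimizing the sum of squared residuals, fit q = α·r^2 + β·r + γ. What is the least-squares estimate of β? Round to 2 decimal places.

β = 1.86

Normal-equation sums: Σr^2·r^2 = 33795, Σr^2·r = 3311, Σr^2 = 339, Σr·r = 339, Σr = 35, Σ1 = 5.
Moment sums: Σr^2·q = -11600, Σr·q = -1116, Σq = -119.
Solving the 3×3 system (Gaussian elimination) gives α = -83169/170464, β = 45245/24352, γ = -317595/85232.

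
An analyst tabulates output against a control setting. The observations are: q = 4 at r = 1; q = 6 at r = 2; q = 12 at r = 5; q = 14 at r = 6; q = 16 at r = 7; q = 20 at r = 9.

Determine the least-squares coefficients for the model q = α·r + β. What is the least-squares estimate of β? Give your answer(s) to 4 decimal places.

From the data, Σr·r = 196, Σr = 30, Σ1 = 6.
For Xᵀq: Σr·q = 452, Σq = 72.
So XᵀX·[α, β]ᵀ = Xᵀq: [[196, 30]; [30, 6]]·[α, β]ᵀ = [452, 72]ᵀ.
Δ = 196·6 − 30² = 276.
α = (452·6 − 30·72)/276 = 2; β = (196·72 − 30·452)/276 = 2.

β = 2.0000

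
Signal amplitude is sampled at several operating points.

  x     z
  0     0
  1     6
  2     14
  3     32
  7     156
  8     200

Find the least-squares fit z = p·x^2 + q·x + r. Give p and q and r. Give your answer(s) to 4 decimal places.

The normal system MᵀM·[p, q, r]ᵀ = Mᵀz is [[6595, 891, 127]; [891, 127, 21]; [127, 21, 6]]·[p, q, r]ᵀ = [20794, 2822, 408]ᵀ.
Inverting the 3×3 Gram matrix, [p, q, r]ᵀ = [2628/905, 1648/905, 146/905]ᵀ.

p = 2.9039, q = 1.8210, r = 0.1613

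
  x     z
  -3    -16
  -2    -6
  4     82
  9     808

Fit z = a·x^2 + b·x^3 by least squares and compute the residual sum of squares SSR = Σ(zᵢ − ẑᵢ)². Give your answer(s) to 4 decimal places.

SSR = 8.2250

From the data, Σx^2·x^2 = 6914, Σx^2·x^3 = 59798, Σx^3·x^3 = 536330.
Moment sums: Σx^2·z = 66592, Σx^3·z = 594760.
Eliminating b: 536330·(row 1) − 59798·(row 2) gives 132384816·a = 536330·66592 − 59798·594760 = 149828880, so a = 3121435/2758017.
Then b = (594760 − 59798·(3121435/2758017))/536330 = 2710463/2758017.
Residuals: 320438/919339, -2450046/919339, 914934/919339, -95342/919339; SSR = 7561520/919339.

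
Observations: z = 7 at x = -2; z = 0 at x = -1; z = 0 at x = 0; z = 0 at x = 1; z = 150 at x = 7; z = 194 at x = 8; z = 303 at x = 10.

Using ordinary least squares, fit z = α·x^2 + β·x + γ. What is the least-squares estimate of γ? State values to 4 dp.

γ = -2.1466

Forming MᵀM = [[16515, 1847, 219]; [1847, 219, 23]; [219, 23, 7]] and Mᵀz = [50094, 5618, 654]ᵀ gives MᵀM·[α, β, γ]ᵀ = Mᵀz.
Row-reducing yields α = 148325/50276, β = 50121/50276, γ = -53961/25138.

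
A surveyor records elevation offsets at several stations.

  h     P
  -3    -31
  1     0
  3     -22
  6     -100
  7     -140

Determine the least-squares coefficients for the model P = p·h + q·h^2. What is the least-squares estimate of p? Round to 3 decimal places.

Normal-equation sums: Σh·h = 104, Σh·h^2 = 560, Σh^2·h^2 = 3860.
And Σh·P = -1553, Σh^2·P = -10937.
So XᵀX·[p, q]ᵀ = XᵀP: [[104, 560]; [560, 3860]]·[p, q]ᵀ = [-1553, -10937]ᵀ.
Δ = 104·3860 − 560² = 87840.
p = ((-1553)·3860 − 560·(-10937))/87840 = 723/488; q = (104·(-10937) − 560·(-1553))/87840 = -3719/1220.

p = 1.482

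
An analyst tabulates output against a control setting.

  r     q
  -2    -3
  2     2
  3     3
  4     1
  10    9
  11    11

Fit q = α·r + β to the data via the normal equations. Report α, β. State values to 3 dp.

α = 1.027, β = -0.959

Normal-equation sums: Σr·r = 254, Σr = 28, Σ1 = 6.
For Aᵀq: Σr·q = 234, Σq = 23.
Normal equations: [[254, 28]; [28, 6]]·[α, β]ᵀ = [234, 23]ᵀ.
Eliminating β: 6·(row 1) − 28·(row 2) gives 740·α = 6·234 − 28·23 = 760, so α = 38/37.
Then β = (23 − 28·(38/37))/6 = -71/74.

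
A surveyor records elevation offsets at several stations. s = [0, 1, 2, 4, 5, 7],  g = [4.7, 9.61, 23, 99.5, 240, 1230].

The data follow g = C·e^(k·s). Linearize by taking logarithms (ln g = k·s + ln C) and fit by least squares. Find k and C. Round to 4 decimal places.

k = 0.7950, C = 4.5087

Let Y = ln g. Fitting Y = k·s + ln C by least squares:
Σs = 19.0000, Σ(s)² = 95.0000, Σln g = 24.1414, Σs·ln g = 104.1410.
Equations: 95.0000·k + 19.0000·ln C = 104.1410;  19.0000·k + 6·ln C = 24.1414.
Solving (det = 209.0000): k = 0.79502, ln C = 1.50601, so C = exp(1.50601) = 4.50871.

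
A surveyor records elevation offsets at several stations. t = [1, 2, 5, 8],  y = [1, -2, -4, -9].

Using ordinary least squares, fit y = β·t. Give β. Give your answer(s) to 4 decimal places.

Compute the Gram sums: Σt·t = 94.
And Σt·y = -95.
β = (-95)/94 = -1.01064.

β = -1.0106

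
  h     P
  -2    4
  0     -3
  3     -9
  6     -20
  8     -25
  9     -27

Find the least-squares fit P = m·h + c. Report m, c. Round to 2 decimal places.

m = -2.84, c = -1.99

The normal system MᵀM·[m, c]ᵀ = MᵀP is [[194, 24]; [24, 6]]·[m, c]ᵀ = [-598, -80]ᵀ.
Determinant 194·6 − 24² = 588.
m = ((-598)·6 − 24·(-80))/588 = -139/49; c = (194·(-80) − 24·(-598))/588 = -292/147.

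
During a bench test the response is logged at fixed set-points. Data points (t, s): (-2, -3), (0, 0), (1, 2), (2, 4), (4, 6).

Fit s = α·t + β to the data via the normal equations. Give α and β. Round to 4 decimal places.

Compute the Gram sums: Σt·t = 25, Σt = 5, Σ1 = 5.
And Σt·s = 40, Σs = 9.
So XᵀX·[α, β]ᵀ = Xᵀs: [[25, 5]; [5, 5]]·[α, β]ᵀ = [40, 9]ᵀ.
det = 25·5 − 5² = 100.
α = (40·5 − 5·9)/100 = 31/20; β = (25·9 − 5·40)/100 = 1/4.

α = 1.5500, β = 0.2500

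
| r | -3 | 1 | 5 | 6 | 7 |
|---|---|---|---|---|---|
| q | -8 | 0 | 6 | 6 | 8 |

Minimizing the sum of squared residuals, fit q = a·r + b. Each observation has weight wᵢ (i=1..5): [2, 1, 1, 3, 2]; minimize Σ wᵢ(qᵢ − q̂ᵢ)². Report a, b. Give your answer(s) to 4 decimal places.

Forming XᵀWX = [[250, 32]; [32, 9]] and XᵀWq = [298, 24]ᵀ gives XᵀWX·[a, b]ᵀ = XᵀWq.
Determinant 250·9 − 32² = 1226.
a = (298·9 − 32·24)/1226 = 957/613; b = (250·24 − 32·298)/1226 = -1768/613.

a = 1.5612, b = -2.8842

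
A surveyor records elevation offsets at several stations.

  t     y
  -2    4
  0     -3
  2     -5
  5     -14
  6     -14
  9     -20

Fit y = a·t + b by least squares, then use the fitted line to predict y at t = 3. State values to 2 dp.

With design matrix A, AᵀA = [[150, 20]; [20, 6]] and Aᵀy = [-352, -52]ᵀ.
Eliminating b: 6·(row 1) − 20·(row 2) gives 500·a = 6·(-352) − 20·(-52) = -1072, so a = -268/125.
Then b = ((-52) − 20·(-268/125))/6 = -38/25.
At t = 3: ŷ = (-268/125)·(3) + (-38/25)·(1) = -994/125.

ŷ = -7.95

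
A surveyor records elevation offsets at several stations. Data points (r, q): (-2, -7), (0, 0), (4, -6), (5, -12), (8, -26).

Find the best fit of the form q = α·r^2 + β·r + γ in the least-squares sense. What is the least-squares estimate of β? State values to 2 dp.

β = 0.90

With design matrix X, XᵀX = [[4993, 693, 109]; [693, 109, 15]; [109, 15, 5]] and Xᵀq = [-2088, -278, -51]ᵀ.
Row-reducing yields α = -41817/83798, β = 75473/83798, γ = -84774/41899.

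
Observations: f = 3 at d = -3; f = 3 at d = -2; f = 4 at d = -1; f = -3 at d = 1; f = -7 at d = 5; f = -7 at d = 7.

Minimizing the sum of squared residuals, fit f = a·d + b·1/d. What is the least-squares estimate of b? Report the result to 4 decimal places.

b = -2.3569

Normal-equation sums: Σd·d = 89, Σd·1/d = 6, Σ1/d·1/d = 106789/44100.
Moment sums: Σd·f = -106, Σ1/d·f = -119/10.
Eliminating b: (106789/44100)·(row 1) − 6·(row 2) gives (7916621/44100)·a = (106789/44100)·(-106) − 6·(-119/10) = -4085447/22050, so a = -8170894/7916621.
Then b = ((-119/10) − 6·(-8170894/7916621))/(106789/44100) = -18658710/7916621.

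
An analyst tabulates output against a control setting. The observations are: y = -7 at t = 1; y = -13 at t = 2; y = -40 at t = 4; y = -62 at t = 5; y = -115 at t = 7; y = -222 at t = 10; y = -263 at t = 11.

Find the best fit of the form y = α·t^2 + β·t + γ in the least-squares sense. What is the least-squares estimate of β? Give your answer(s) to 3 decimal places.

β = -2.231

With design matrix A, AᵀA = [[27940, 2872, 316]; [2872, 316, 40]; [316, 40, 7]] and Aᵀy = [-61907, -6421, -722]ᵀ.
Row-reducing yields α = -67339/34188, β = -25425/11396, γ = -12629/8547.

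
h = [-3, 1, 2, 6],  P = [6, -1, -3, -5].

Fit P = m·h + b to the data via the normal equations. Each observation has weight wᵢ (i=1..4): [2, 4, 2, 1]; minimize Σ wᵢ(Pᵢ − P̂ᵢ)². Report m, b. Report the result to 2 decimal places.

From the data, Σwᵢ·h·h = 66, Σwᵢ·h = 8, Σwᵢ·1 = 9.
For MᵀWP: Σwᵢ·h·P = -82, Σwᵢ·P = -3.
Determinant 66·9 − 8² = 530.
m = ((-82)·9 − 8·(-3))/530 = -357/265; b = (66·(-3) − 8·(-82))/530 = 229/265.

m = -1.35, b = 0.86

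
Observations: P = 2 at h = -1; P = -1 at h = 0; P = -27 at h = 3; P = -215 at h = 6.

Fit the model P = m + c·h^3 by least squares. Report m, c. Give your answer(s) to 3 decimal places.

m = -0.035, c = -0.995

Compute the Gram sums: Σ1 = 4, Σh^3 = 242, Σh^3·h^3 = 47386.
Moment sums: ΣP = -241, Σh^3·P = -47171.
Determinant 4·47386 − 242² = 130980.
m = ((-241)·47386 − 242·(-47171))/130980 = -387/10915; c = (4·(-47171) − 242·(-241))/130980 = -21727/21830.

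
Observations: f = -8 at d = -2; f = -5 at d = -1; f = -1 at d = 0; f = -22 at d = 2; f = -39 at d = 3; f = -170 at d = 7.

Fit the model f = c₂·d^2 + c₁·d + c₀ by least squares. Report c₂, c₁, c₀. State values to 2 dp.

From the data, Σd^2·d^2 = 2515, Σd^2·d = 369, Σd^2 = 67, Σd·d = 67, Σd = 9, Σ1 = 6.
Moment sums: Σd^2·f = -8806, Σd·f = -1330, Σf = -245.
Normal equations: [[2515, 369, 67]; [369, 67, 9]; [67, 9, 6]]·[c₂, c₁, c₀]ᵀ = [-8806, -1330, -245]ᵀ.
Row-reducing yields c₂ = -49742/16825, c₁ = -53053/16825, c₀ = -51989/16825.

c₂ = -2.96, c₁ = -3.15, c₀ = -3.09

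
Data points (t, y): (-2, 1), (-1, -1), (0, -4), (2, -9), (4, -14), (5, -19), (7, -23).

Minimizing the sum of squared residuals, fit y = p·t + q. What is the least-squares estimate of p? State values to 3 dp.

From the data, Σt·t = 99, Σt = 15, Σ1 = 7.
Moment sums: Σt·y = -331, Σy = -69.
So AᵀA·[p, q]ᵀ = Aᵀy: [[99, 15]; [15, 7]]·[p, q]ᵀ = [-331, -69]ᵀ.
Δ = 99·7 − 15² = 468.
p = ((-331)·7 − 15·(-69))/468 = -641/234; q = (99·(-69) − 15·(-331))/468 = -311/78.

p = -2.739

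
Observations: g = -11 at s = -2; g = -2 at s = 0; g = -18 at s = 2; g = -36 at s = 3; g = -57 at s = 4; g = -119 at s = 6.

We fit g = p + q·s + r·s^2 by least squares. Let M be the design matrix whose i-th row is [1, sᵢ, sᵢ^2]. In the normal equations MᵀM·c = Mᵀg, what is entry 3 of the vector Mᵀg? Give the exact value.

Entry 3 ↔ basis s^2, so (Mᵀg)_{3} = Σᵢ (s^2)·gᵢ = (4)·(-11) + (0)·(-2) + (4)·(-18) + (9)·(-36) + (16)·(-57) + (36)·(-119) = -5636.

-5636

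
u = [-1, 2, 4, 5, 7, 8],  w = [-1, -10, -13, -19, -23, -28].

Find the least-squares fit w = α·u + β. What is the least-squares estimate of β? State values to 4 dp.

β = -3.5593

Entries of AᵀA: Σu·u = 159, Σu = 25, Σ1 = 6.
For Aᵀw: Σu·w = -551, Σw = -94.
Eliminating β: 6·(row 1) − 25·(row 2) gives 329·α = 6·(-551) − 25·(-94) = -956, so α = -956/329.
Then β = ((-94) − 25·(-956/329))/6 = -1171/329.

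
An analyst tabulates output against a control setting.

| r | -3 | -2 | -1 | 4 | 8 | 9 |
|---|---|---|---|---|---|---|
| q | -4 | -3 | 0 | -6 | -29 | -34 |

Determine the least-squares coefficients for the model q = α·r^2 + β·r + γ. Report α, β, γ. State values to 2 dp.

α = -0.45, β = 0.16, γ = 0.11

Sums needed: Σr^2·r^2 = 11011, Σr^2·r = 1269, Σr^2 = 175, Σr·r = 175, Σr = 15, Σ1 = 6.
Moment sums: Σr^2·q = -4754, Σr·q = -544, Σq = -76.
So MᵀM·[α, β, γ]ᵀ = Mᵀq: [[11011, 1269, 175]; [1269, 175, 15]; [175, 15, 6]]·[α, β, γ]ᵀ = [-4754, -544, -76]ᵀ.
Solving the 3×3 system (Gaussian elimination) gives α = -163597/362392, β = 56321/362392, γ = 20239/181196.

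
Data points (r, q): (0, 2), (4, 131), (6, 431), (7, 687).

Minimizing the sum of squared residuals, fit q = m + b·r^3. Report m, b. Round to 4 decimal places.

The normal equations are: 4·m + 623·b = 1251;  623·m + 168401·b = 337121.
(Σ1 = 4, Σr^3 = 623, Σr^3·r^3 = 168401, Σq = 1251, Σr^3·q = 337121.)
Eliminating b: 168401·(row 1) − 623·(row 2) gives 285475·m = 168401·1251 − 623·337121 = 643268, so m = 643268/285475.
Then b = (337121 − 623·(643268/285475))/168401 = 569111/285475.

m = 2.2533, b = 1.9936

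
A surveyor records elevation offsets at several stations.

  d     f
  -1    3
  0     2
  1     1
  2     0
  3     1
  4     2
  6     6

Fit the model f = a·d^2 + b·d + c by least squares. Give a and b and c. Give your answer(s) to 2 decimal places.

a = 0.33, b = -1.23, c = 1.67

From the data, Σd^2·d^2 = 1651, Σd^2·d = 315, Σd^2 = 67, Σd·d = 67, Σd = 15, Σ1 = 7.
Right-hand side: Σd^2·f = 261, Σd·f = 45, Σf = 15.
Normal equations: [[1651, 315, 67]; [315, 67, 15]; [67, 15, 7]]·[a, b, c]ᵀ = [261, 45, 15]ᵀ.
Row-reducing yields a = 551/1694, b = -2085/1694, c = 1412/847.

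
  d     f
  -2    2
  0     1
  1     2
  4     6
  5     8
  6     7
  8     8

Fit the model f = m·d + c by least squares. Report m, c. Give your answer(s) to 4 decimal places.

Entries of MᵀM: Σd·d = 146, Σd = 22, Σ1 = 7.
And Σd·f = 168, Σf = 34.
So MᵀM·[m, c]ᵀ = Mᵀf: [[146, 22]; [22, 7]]·[m, c]ᵀ = [168, 34]ᵀ.
Δ = 146·7 − 22² = 538.
m = (168·7 − 22·34)/538 = 214/269; c = (146·34 − 22·168)/538 = 634/269.

m = 0.7955, c = 2.3569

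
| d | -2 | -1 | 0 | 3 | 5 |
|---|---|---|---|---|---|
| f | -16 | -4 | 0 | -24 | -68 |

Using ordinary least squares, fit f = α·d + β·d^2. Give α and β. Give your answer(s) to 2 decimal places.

The normal system XᵀX·[α, β]ᵀ = Xᵀf is [[39, 143]; [143, 723]]·[α, β]ᵀ = [-376, -1984]ᵀ.
Δ = 39·723 − 143² = 7748.
α = ((-376)·723 − 143·(-1984))/7748 = 2966/1937; β = (39·(-1984) − 143·(-376))/7748 = -454/149.

α = 1.53, β = -3.05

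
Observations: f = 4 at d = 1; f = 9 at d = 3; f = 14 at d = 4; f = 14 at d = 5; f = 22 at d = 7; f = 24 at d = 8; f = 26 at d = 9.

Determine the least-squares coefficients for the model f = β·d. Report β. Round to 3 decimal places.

β = 3.008

Forming MᵀM = [[245]] and Mᵀf = [737]ᵀ gives MᵀM·[β]ᵀ = Mᵀf.
β = 737/245 = 3.00816.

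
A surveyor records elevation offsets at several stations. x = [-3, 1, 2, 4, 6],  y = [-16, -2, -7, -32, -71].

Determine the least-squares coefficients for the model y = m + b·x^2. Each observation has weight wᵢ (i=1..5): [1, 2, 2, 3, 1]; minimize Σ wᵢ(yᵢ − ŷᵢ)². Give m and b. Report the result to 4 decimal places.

Normal-equation sums: Σwᵢ·1 = 9, Σwᵢ·x^2 = 103, Σwᵢ·x^2·x^2 = 2179.
Moment sums: Σwᵢ·y = -201, Σwᵢ·x^2·y = -4296.
So AᵀWA·[m, b]ᵀ = AᵀWy: [[9, 103]; [103, 2179]]·[m, b]ᵀ = [-201, -4296]ᵀ.
Δ = 9·2179 − 103² = 9002.
m = ((-201)·2179 − 103·(-4296))/9002 = 4509/9002; b = (9·(-4296) − 103·(-201))/9002 = -17961/9002.

m = 0.5009, b = -1.9952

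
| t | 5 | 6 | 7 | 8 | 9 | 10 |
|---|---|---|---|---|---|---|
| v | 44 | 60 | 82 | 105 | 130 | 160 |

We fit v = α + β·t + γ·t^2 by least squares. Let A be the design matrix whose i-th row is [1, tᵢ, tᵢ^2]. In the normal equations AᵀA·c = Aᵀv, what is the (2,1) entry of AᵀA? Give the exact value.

Row 2 ↔ basis t, column 1 ↔ basis 1, so (AᵀA)_{2,1} = Σᵢ t = (5)·(1) + (6)·(1) + (7)·(1) + (8)·(1) + (9)·(1) + (10)·(1) = 45.

45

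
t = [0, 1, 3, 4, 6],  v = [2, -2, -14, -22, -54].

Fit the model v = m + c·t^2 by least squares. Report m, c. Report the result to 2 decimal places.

m = 0.75, c = -1.51

MᵀM·[m, c]ᵀ = Mᵀv reads: 5·m + 62·c = -90;  62·m + 1634·c = -2424.
(Σ1 = 5, Σt^2 = 62, Σt^2·t^2 = 1634, Σv = -90, Σt^2·v = -2424.)
Determinant 5·1634 − 62² = 4326.
m = ((-90)·1634 − 62·(-2424))/4326 = 538/721; c = (5·(-2424) − 62·(-90))/4326 = -1090/721.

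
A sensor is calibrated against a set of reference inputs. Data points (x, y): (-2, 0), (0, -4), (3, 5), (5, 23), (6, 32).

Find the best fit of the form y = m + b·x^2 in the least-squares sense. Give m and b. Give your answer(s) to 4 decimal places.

m = -3.9272, b = 1.0221

Entries of MᵀM: Σ1 = 5, Σx^2 = 74, Σx^2·x^2 = 2018.
And Σy = 56, Σx^2·y = 1772.
Eliminating b: 2018·(row 1) − 74·(row 2) gives 4614·m = 2018·56 − 74·1772 = -18120, so m = -3020/769.
Then b = (1772 − 74·(-3020/769))/2018 = 786/769.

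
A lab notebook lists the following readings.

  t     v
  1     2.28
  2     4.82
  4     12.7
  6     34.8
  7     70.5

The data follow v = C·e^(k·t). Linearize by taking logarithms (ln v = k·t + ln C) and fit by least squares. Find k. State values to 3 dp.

k = 0.548

With ln vᵢ as the transformed response and tᵢ as the regressor:
Over the data: Σt = 20.0000, Σ(t)² = 106.0000, Σln v = 12.7438, Σt·ln v = 65.2231.
Normal system: [[106.0000, 20.0000]; [20.0000, 5]]·[k, ln C]ᵀ = [65.2231, 12.7438]ᵀ.
Solving (det = 130.0000): k = 0.54800, ln C = 0.35676.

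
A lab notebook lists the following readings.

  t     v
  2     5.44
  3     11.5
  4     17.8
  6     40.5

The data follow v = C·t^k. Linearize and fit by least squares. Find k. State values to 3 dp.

Let Y = ln v. Fitting Y = k·ln t + ln C by least squares:
XᵀX = [[6.8196, 4.9698]; [4.9698, 4]], rhs = [14.4805, 10.7166]ᵀ  (here Σln t = 4.9698, Σ(ln t)² = 6.8196, Σln v = 10.7166, Σln t·ln v = 14.4805).
Slope k = (n·Σln t·ln v − Σln t·Σln v)/(n·Σ(ln t)² − (Σln t)²) = (4·14.4805 − 4.9698·10.7166)/2.5794 = 1.80751; ln C = (Σln v − k·Σln t)/n = 0.43341.

k = 1.808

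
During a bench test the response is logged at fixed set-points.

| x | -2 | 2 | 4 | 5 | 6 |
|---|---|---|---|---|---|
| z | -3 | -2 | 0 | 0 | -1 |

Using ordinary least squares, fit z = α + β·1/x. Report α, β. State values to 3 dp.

α = -1.439, β = 1.937

With design matrix M, MᵀM = [[5, 37/60]; [37/60, 2269/3600]] and Mᵀz = [-6, 1/3]ᵀ.
Eliminating β: (2269/3600)·(row 1) − (37/60)·(row 2) gives (1247/450)·α = (2269/3600)·(-6) − (37/60)·(1/3) = -7177/1800, so α = -7177/4988.
Then β = ((1/3) − (37/60)·(-7177/4988))/(2269/3600) = 2415/1247.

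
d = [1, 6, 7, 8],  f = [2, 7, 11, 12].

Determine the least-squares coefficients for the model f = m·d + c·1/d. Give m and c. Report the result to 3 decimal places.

Normal-equation sums: Σd·d = 150, Σd·1/d = 4, Σ1/d·1/d = 30025/28224.
And Σd·f = 217, Σ1/d·f = 131/21.
So XᵀX·[m, c]ᵀ = Xᵀf: [[150, 4]; [4, 30025/28224]]·[m, c]ᵀ = [217, 131/21]ᵀ.
det = 150·(30025/28224) − 4² = 675361/4704.
m = (217·(30025/28224) − 4·(131/21))/(675361/4704) = 5811169/4052166; c = (150·(131/21) − 4·217)/(675361/4704) = 318528/675361.

m = 1.434, c = 0.472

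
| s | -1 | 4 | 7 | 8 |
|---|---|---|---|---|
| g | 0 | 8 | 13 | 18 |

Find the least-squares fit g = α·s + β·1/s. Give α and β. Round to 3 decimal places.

α = 2.120, β = -2.161

Normal-equation sums: Σs·s = 130, Σs·1/s = 4, Σ1/s·1/s = 3445/3136.
Moment sums: Σs·g = 267, Σ1/s·g = 171/28.
Eliminating β: (3445/3136)·(row 1) − 4·(row 2) gives (198837/1568)·α = (3445/3136)·267 − 4·(171/28) = 843207/3136, so α = 281069/132558.
Then β = ((171/28) − 4·(281069/132558))/(3445/3136) = -143248/66279.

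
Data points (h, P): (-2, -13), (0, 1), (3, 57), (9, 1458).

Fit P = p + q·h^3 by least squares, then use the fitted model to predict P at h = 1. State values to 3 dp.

Normal-equation sums: Σ1 = 4, Σh^3 = 748, Σh^3·h^3 = 532234.
For XᵀP: ΣP = 1503, Σh^3·P = 1064525.
So XᵀX·[p, q]ᵀ = XᵀP: [[4, 748]; [748, 532234]]·[p, q]ᵀ = [1503, 1064525]ᵀ.
Eliminating q: 532234·(row 1) − 748·(row 2) gives 1569432·p = 532234·1503 − 748·1064525 = 3683002, so p = 1841501/784716.
Then q = (1064525 − 748·(1841501/784716))/532234 = 391732/196179.
At h = 1: P̂ = (1841501/784716)·(1) + (391732/196179)·(1) = 1136143/261572.

P̂ = 4.344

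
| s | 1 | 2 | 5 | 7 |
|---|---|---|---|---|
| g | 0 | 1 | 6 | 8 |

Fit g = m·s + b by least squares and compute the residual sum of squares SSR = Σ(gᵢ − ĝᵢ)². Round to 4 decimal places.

SSR = 0.4396

With design matrix M, MᵀM = [[79, 15]; [15, 4]] and Mᵀg = [88, 15]ᵀ.
det = 79·4 − 15² = 91.
m = (88·4 − 15·15)/91 = 127/91; b = (79·15 − 15·88)/91 = -135/91.
Residuals: 8/91, -4/13, 46/91, -2/7; SSR = 40/91.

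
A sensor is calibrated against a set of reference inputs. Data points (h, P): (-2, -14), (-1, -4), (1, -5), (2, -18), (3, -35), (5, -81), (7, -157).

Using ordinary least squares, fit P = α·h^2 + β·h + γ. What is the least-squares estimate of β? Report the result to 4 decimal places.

β = -0.9513

Entries of XᵀX: Σh^2·h^2 = 3141, Σh^2·h = 495, Σh^2 = 93, Σh·h = 93, Σh = 15, Σ1 = 7.
And Σh^2·P = -10170, Σh·P = -1618, ΣP = -314.
XᵀX·[α, β, γ]ᵀ = XᵀP becomes [[3141, 495, 93]; [495, 93, 15]; [93, 15, 7]]·[α, β, γ]ᵀ = [-10170, -1618, -314]ᵀ.
Solving the 3×3 system (Gaussian elimination) gives α = -8317/2772, β = -293/308, γ = -683/231.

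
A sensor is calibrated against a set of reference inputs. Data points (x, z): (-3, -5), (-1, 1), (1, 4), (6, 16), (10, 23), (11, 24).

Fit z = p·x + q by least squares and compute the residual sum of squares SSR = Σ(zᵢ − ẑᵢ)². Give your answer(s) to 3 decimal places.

Normal-equation sums: Σx·x = 268, Σx = 24, Σ1 = 6.
Right-hand side: Σx·z = 608, Σz = 63.
MᵀM·[p, q]ᵀ = Mᵀz becomes [[268, 24]; [24, 6]]·[p, q]ᵀ = [608, 63]ᵀ.
det = 268·6 − 24² = 1032.
p = (608·6 − 24·63)/1032 = 89/43; q = (268·63 − 24·608)/1032 = 191/86.
Residuals: -87/86, 73/86, -25/86, 117/86, 7/86, -85/86; SSR = 401/86.

SSR = 4.663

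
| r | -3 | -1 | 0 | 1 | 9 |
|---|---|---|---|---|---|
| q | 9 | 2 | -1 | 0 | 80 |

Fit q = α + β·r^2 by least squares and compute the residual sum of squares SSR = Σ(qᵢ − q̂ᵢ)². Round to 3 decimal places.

XᵀX·[α, β]ᵀ = Xᵀq reads: 5·α + 92·β = 90;  92·α + 6644·β = 6563.
(Σ1 = 5, Σr^2 = 92, Σr^2·r^2 = 6644, Σq = 90, Σr^2·q = 6563.)
Eliminating β: 6644·(row 1) − 92·(row 2) gives 24756·α = 6644·90 − 92·6563 = -5836, so α = -1459/6189.
Then β = (6563 − 92·(-1459/6189))/6644 = 24535/24756.
Residuals: 7825/24756, 10271/8252, -4730/6189, -6233/8252, -1019/24756; SSR = 69451/24756.

SSR = 2.805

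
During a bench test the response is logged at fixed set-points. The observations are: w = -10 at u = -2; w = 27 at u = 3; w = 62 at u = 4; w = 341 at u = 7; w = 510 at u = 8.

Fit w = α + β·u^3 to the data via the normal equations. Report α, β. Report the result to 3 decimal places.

α = -1.311, β = 0.998

Setting ∂/∂α … = 0 gives: 5·α + 938·β = 930;  938·α + 384682·β = 382860.
(Σ1 = 5, Σu^3 = 938, Σu^3·u^3 = 384682, Σw = 930, Σu^3·w = 382860.)
Δ = 5·384682 − 938² = 1043566.
α = (930·384682 − 938·382860)/1043566 = -684210/521783; β = (5·382860 − 938·930)/1043566 = 520980/521783.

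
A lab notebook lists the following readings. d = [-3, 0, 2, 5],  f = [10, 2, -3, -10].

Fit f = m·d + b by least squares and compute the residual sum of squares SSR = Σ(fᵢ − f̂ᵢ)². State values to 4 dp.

The normal equations are: 38·m + 4·b = -86;  4·m + 4·b = -1.
(Σd·d = 38, Σd = 4, Σ1 = 4, Σd·f = -86, Σf = -1.)
Eliminating b: 4·(row 1) − 4·(row 2) gives 136·m = 4·(-86) − 4·(-1) = -340, so m = -5/2.
Then b = ((-1) − 4·(-5/2))/4 = 9/4.
Residuals: 1/4, -1/4, -1/4, 1/4; SSR = 1/4.

SSR = 0.2500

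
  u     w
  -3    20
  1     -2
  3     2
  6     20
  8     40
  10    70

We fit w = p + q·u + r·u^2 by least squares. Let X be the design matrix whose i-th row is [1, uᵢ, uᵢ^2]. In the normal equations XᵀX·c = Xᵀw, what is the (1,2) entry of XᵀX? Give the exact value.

25

Row 1 ↔ basis 1, column 2 ↔ basis u, so (XᵀX)_{1,2} = Σᵢ u = (1)·(-3) + (1)·(1) + (1)·(3) + (1)·(6) + (1)·(8) + (1)·(10) = 25.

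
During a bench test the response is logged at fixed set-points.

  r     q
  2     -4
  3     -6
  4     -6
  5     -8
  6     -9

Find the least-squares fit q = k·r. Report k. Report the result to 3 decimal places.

k = -1.600

Normal-equation sums: Σr·r = 90.
Right-hand side: Σr·q = -144.
MᵀM·[k]ᵀ = Mᵀq becomes [[90]]·[k]ᵀ = [-144]ᵀ.
k = (-144)/90 = -1.6.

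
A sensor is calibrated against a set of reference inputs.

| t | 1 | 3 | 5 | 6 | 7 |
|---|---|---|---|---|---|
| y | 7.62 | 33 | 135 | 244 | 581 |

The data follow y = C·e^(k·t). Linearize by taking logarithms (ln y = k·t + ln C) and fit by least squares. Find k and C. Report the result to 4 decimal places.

Taking logs, ln y = k·t + ln C, so regress ln y on t.
Sums: Σt = 22.0000, Σ(t)² = 120.0000, Σln y = 22.2945, Σt·ln y = 114.5829.
Normal system: [[120.0000, 22.0000]; [22.0000, 5]]·[k, ln C]ᵀ = [114.5829, 22.2945]ᵀ.
Solving (det = 116.0000): k = 0.71066, ln C = 1.33201, so C = exp(1.33201) = 3.78864.

k = 0.7107, C = 3.7886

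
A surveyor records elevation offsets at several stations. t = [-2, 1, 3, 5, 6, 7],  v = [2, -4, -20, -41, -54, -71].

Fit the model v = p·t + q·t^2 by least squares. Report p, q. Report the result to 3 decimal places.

p = -3.282, q = -0.976

From the data, Σt·t = 124, Σt·t^2 = 704, Σt^2·t^2 = 4420.
For Aᵀv: Σt·v = -1094, Σt^2·v = -6624.
So AᵀA·[p, q]ᵀ = Aᵀv: [[124, 704]; [704, 4420]]·[p, q]ᵀ = [-1094, -6624]ᵀ.
Δ = 124·4420 − 704² = 52464.
p = ((-1094)·4420 − 704·(-6624))/52464 = -21523/6558; q = (124·(-6624) − 704·(-1094))/52464 = -3200/3279.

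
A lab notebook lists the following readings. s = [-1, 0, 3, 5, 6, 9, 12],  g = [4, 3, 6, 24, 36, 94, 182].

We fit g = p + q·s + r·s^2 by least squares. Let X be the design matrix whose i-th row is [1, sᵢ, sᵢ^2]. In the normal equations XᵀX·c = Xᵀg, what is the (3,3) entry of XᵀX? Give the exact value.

Row 3 ↔ basis s^2, column 3 ↔ basis s^2, so (XᵀX)_{3,3} = Σᵢ (s^2)·(s^2) = (1)·(1) + (0)·(0) + (9)·(9) + (25)·(25) + (36)·(36) + (81)·(81) + (144)·(144) = 29300.

29300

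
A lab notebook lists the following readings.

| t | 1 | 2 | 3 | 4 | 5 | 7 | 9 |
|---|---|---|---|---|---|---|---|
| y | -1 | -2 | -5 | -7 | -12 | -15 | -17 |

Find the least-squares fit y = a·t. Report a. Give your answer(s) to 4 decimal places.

a = -1.9784

Sums needed: Σt·t = 185.
Right-hand side: Σt·y = -366.
So XᵀX·[a]ᵀ = Xᵀy: [[185]]·[a]ᵀ = [-366]ᵀ.
a = (-366)/185 = -1.97838.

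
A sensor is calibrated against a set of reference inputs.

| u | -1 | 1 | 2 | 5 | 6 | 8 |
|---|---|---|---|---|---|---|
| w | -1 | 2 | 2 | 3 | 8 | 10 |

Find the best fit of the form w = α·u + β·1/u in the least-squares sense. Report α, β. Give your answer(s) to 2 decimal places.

Sums needed: Σu·u = 131, Σu·1/u = 6, Σ1/u·1/u = 33601/14400.
Moment sums: Σu·w = 150, Σ1/u·w = 431/60.
MᵀM·[α, β]ᵀ = Mᵀw becomes [[131, 6]; [6, 33601/14400]]·[α, β]ᵀ = [150, 431/60]ᵀ.
Δ = 131·(33601/14400) − 6² = 3883331/14400.
α = (150·(33601/14400) − 6·(431/60))/(3883331/14400) = 4419510/3883331; β = (131·(431/60) − 6·150)/(3883331/14400) = 590640/3883331.

α = 1.14, β = 0.15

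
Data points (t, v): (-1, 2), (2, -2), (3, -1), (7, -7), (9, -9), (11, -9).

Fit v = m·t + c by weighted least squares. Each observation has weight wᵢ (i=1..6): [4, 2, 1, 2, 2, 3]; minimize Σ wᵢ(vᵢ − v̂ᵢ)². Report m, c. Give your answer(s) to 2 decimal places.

Setting ∂/∂m … = 0 gives: 644·m + 68·c = -576;  68·m + 14·c = -56.
Eliminating c: 14·(row 1) − 68·(row 2) gives 4392·m = 14·(-576) − 68·(-56) = -4256, so m = -532/549.
Then c = ((-56) − 68·(-532/549))/14 = 388/549.

m = -0.97, c = 0.71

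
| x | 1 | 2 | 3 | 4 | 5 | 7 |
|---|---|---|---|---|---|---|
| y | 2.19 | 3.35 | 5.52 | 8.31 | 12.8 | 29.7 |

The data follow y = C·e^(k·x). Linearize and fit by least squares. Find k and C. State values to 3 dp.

Taking logs, ln y = k·x + ln C, so regress ln y on x.
Σx = 22.0000, Σ(x)² = 104.0000, Σln y = 11.7593, Σx·ln y = 53.2820.
Normal system: [[104.0000, 22.0000]; [22.0000, 6]]·[k, ln C]ᵀ = [53.2820, 11.7593]ᵀ.
Slope k = (n·Σx·ln y − Σx·Σln y)/(n·Σ(x)² − (Σx)²) = (6·53.2820 − 22.0000·11.7593)/140.0000 = 0.43563; ln C = (Σln y − k·Σx)/n = 0.36258, so C = exp(0.36258) = 1.43703.

k = 0.436, C = 1.437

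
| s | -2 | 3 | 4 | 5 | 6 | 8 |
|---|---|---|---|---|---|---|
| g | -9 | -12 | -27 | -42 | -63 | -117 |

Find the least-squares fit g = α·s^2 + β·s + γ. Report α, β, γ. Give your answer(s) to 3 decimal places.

α = -2.005, β = 1.237, γ = 1.525

The normal system AᵀA·[α, β, γ]ᵀ = Aᵀg is [[6370, 936, 154]; [936, 154, 24]; [154, 24, 6]]·[α, β, γ]ᵀ = [-11382, -1650, -270]ᵀ.
Solving the 3×3 system (Gaussian elimination) gives α = -28431/14177, β = 17535/14177, γ = 21624/14177.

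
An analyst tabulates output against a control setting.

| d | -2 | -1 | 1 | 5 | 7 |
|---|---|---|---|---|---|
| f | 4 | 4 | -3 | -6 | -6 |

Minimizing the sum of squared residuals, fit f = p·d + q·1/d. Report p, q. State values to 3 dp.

p = -0.912, q = -2.813

The normal system AᵀA·[p, q]ᵀ = Aᵀf is [[80, 5]; [5, 11321/4900]]·[p, q]ᵀ = [-87, -387/35]ᵀ.
Eliminating q: (11321/4900)·(row 1) − 5·(row 2) gives (39159/245)·p = (11321/4900)·(-87) − 5·(-387/35) = -714027/4900, so p = -238009/261060.
Then q = ((-387/35) − 5·(-238009/261060))/(11321/4900) = -36715/13053.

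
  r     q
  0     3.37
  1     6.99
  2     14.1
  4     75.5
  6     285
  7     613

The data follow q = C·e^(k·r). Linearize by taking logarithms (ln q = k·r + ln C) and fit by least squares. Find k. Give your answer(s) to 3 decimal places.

k = 0.747

Taking logs, ln q = k·r + ln C, so regress ln q on r.
XᵀX = [[106.0000, 20.0000]; [20.0000, 6]], rhs = [103.3769, 22.2006]ᵀ  (here Σr = 20.0000, Σ(r)² = 106.0000, Σln q = 22.2006, Σr·ln q = 103.3769).
Solving (det = 236.0000): k = 0.74682, ln C = 1.21069.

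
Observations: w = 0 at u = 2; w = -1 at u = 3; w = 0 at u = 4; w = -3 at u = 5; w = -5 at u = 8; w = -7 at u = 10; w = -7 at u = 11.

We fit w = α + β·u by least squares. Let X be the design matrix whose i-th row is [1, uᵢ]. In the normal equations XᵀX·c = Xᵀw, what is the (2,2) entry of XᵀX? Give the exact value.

339

Row 2 ↔ basis u, column 2 ↔ basis u, so (XᵀX)_{2,2} = Σᵢ (u)·(u) = (2)·(2) + (3)·(3) + (4)·(4) + (5)·(5) + (8)·(8) + (10)·(10) + (11)·(11) = 339.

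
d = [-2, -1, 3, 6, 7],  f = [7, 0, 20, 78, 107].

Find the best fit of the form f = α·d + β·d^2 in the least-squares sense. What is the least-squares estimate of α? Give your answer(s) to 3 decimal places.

Normal-equation sums: Σd·d = 99, Σd·d^2 = 577, Σd^2·d^2 = 3795.
And Σd·f = 1263, Σd^2·f = 8259.
Determinant 99·3795 − 577² = 42776.
α = (1263·3795 − 577·8259)/42776 = 13821/21388; β = (99·8259 − 577·1263)/42776 = 44445/21388.

α = 0.646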